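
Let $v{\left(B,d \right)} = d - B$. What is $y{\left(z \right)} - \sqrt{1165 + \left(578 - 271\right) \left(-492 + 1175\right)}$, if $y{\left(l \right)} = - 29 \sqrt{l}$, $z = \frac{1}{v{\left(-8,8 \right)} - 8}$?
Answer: $- \sqrt{210846} - \frac{29 \sqrt{2}}{4} \approx -469.43$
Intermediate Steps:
$z = \frac{1}{8}$ ($z = \frac{1}{\left(8 - -8\right) - 8} = \frac{1}{\left(8 + 8\right) - 8} = \frac{1}{16 - 8} = \frac{1}{8} \approx 0.125$)
$y{\left(z \right)} - \sqrt{1165 + \left(578 - 271\right) \left(-492 + 1175\right)} = - \frac{29}{2 \sqrt{2}} - \sqrt{1165 + \left(578 - 271\right) \left(-492 + 1175\right)} = - 29 \frac{\sqrt{2}}{4} - \sqrt{1165 + 307 \cdot 683} = - \frac{29 \sqrt{2}}{4} - \sqrt{1165 + 209681} = - \frac{29 \sqrt{2}}{4} - \sqrt{210846} = - \sqrt{210846} - \frac{29 \sqrt{2}}{4}$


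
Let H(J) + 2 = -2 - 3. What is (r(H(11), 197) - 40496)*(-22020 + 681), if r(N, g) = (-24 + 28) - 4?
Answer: 864144144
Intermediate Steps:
H(J) = -7 (H(J) = -2 + (-2 - 3) = -2 - 5 = -7)
r(N, g) = 0 (r(N, g) = 4 - 4 = 0)
(r(H(11), 197) - 40496)*(-22020 + 681) = (0 - 40496)*(-22020 + 681) = -40496*(-21339) = 864144144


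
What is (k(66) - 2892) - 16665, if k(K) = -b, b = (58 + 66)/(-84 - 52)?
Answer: -664907/34 ≈ -19556.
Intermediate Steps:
b = -31/34 (b = 124/(-136) = 124*(-1/136) = -31/34 ≈ -0.91177)
k(K) = 31/34 (k(K) = -1*(-31/34) = 31/34)
(k(66) - 2892) - 16665 = (31/34 - 2892) - 16665 = -98297/34 - 16665 = -664907/34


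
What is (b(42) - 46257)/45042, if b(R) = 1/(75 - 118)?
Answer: -994526/968403 ≈ -1.0270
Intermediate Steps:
b(R) = -1/43 (b(R) = 1/(-43) = -1/43)
(b(42) - 46257)/45042 = (-1/43 - 46257)/45042 = -1989052/43*1/45042 = -994526/968403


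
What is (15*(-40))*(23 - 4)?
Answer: -11400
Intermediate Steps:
(15*(-40))*(23 - 4) = -600*19 = -11400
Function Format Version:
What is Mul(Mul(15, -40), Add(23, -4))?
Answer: -11400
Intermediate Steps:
Mul(Mul(15, -40), Add(23, -4)) = Mul(-600, 19) = -11400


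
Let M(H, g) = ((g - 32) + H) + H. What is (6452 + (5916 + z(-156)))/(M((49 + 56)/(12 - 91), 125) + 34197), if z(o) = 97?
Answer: 65649/180580 ≈ 0.36355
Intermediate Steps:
M(H, g) = -32 + g + 2*H (M(H, g) = ((-32 + g) + H) + H = (-32 + H + g) + H = -32 + g + 2*H)
(6452 + (5916 + z(-156)))/(M((49 + 56)/(12 - 91), 125) + 34197) = (6452 + (5916 + 97))/((-32 + 125 + 2*((49 + 56)/(12 - 91))) + 34197) = (6452 + 6013)/((-32 + 125 + 2*(105/(-79))) + 34197) = 12465/((-32 + 125 + 2*(105*(-1/79))) + 34197) = 12465/((-32 + 125 + 2*(-105/79)) + 34197) = 12465/((-32 + 125 - 210/79) + 34197) = 12465/(7137/79 + 34197) = 12465/(2708700/79) = 12465*(79/2708700) = 65649/180580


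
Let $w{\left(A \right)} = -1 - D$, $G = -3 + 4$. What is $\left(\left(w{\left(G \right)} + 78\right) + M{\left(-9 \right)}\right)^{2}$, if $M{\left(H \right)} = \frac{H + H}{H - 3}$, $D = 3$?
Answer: $\frac{22801}{4} \approx 5700.3$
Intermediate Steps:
$G = 1$
$w{\left(A \right)} = -4$ ($w{\left(A \right)} = -1 - 3 = -4$)
$M{\left(H \right)} = \frac{2 H}{-3 + H}$
$\left(\left(w{\left(G \right)} + 78\right) + M{\left(-9 \right)}\right)^{2} = \left(\left(-4 + 78\right) + 2 \left(-9\right) \frac{1}{-3 - 9}\right)^{2} = \left(74 + 2 \left(-9\right) \frac{1}{-12}\right)^{2} = \left(74 + 2 \left(-9\right) \left(- \frac{1}{12}\right)\right)^{2} = \left(74 + \frac{3}{2}\right)^{2} = \left(\frac{151}{2}\right)^{2} = \frac{22801}{4}$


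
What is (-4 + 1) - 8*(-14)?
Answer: 109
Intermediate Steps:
(-4 + 1) - 8*(-14) = -3 + 112 = 109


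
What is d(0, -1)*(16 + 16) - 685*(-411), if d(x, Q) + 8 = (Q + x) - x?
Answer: 281247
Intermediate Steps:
d(x, Q) = -8 + Q (d(x, Q) = -8 + ((Q + x) - x) = -8 + Q)
d(0, -1)*(16 + 16) - 685*(-411) = (-8 - 1)*(16 + 16) - 685*(-411) = -9*32 + 281535 = -288 + 281535 = 281247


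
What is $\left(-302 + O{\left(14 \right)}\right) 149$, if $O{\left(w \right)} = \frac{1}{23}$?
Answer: $- \frac{1034805}{23} \approx -44992.0$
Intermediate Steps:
$O{\left(w \right)} = \frac{1}{23}$
$\left(-302 + O{\left(14 \right)}\right) 149 = \left(-302 + \frac{1}{23}\right) 149 = \left(- \frac{6945}{23}\right) 149 = - \frac{1034805}{23}$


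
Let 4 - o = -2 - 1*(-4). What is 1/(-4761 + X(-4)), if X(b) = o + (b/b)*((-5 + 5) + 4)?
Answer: -1/4755 ≈ -0.00021030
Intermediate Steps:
o = 2 (o = 4 - (-2 - 1*(-4)) = 4 - (-2 + 4) = 4 - 1*2 = 4 - 2 = 2)
X(b) = 6 (X(b) = 2 + (b/b)*((-5 + 5) + 4) = 2 + 1*(0 + 4) = 2 + 1*4 = 2 + 4 = 6)
1/(-4761 + X(-4)) = 1/(-4761 + 6) = 1/(-4755) = -1/4755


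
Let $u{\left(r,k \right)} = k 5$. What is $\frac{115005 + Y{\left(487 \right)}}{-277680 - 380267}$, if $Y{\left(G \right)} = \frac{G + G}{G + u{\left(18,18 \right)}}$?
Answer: $- \frac{66358859}{379635419} \approx -0.1748$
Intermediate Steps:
$u{\left(r,k \right)} = 5 k$
$Y{\left(G \right)} = \frac{2 G}{90 + G}$ ($Y{\left(G \right)} = \frac{G + G}{G + 5 \cdot 18} = \frac{2 G}{G + 90} = \frac{2 G}{90 + G}$)
$\frac{115005 + Y{\left(487 \right)}}{-277680 - 380267} = \frac{115005 + 2 \cdot 487 \frac{1}{90 + 487}}{-277680 - 380267} = \frac{115005 + 2 \cdot 487 \cdot \frac{1}{577}}{-657947} = \left(115005 + 2 \cdot 487 \cdot \frac{1}{577}\right) \left(- \frac{1}{657947}\right) = \left(115005 + \frac{974}{577}\right) \left(- \frac{1}{657947}\right) = \frac{66358859}{577} \left(- \frac{1}{657947}\right) = - \frac{66358859}{379635419}$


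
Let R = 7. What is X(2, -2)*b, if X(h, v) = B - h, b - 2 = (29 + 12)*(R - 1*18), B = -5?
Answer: 3143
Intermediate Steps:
b = -449 (b = 2 + (29 + 12)*(7 - 1*18) = 2 + 41*(7 - 18) = 2 + 41*(-11) = 2 - 451 = -449)
X(h, v) = -5 - h
X(2, -2)*b = (-5 - 1*2)*(-449) = (-5 - 2)*(-449) = -7*(-449) = 3143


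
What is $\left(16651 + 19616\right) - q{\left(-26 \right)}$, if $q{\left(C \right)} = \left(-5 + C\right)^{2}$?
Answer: $35306$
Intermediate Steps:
$\left(16651 + 19616\right) - q{\left(-26 \right)} = \left(16651 + 19616\right) - \left(-5 - 26\right)^{2} = 36267 - \left(-31\right)^{2} = 36267 - 961 = 35306$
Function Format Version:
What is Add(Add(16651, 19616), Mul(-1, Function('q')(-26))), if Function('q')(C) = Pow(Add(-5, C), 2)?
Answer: 35306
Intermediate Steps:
Add(Add(16651, 19616), Mul(-1, Function('q')(-26))) = Add(Add(16651, 19616), Mul(-1, Pow(Add(-5, -26), 2))) = Add(36267, Mul(-1, Pow(-31, 2))) = Add(36267, Mul(-1, 961)) = Add(36267, -961) = 35306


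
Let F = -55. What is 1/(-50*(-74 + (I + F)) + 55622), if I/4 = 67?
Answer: 1/48672 ≈ 2.0546e-5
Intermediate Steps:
I = 268 (I = 4*67 = 268)
1/(-50*(-74 + (I + F)) + 55622) = 1/(-50*(-74 + (268 - 55)) + 55622) = 1/(-50*(-74 + 213) + 55622) = 1/(-50*139 + 55622) = 1/(-6950 + 55622) = 1/48672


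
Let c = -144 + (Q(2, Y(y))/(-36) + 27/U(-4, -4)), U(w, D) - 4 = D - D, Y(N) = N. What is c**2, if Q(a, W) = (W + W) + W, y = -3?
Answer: 18769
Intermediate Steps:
U(w, D) = 4 (U(w, D) = 4 + (D - D) = 4 + 0 = 4)
Q(a, W) = 3*W (Q(a, W) = 2*W + W = 3*W)
c = -137 (c = -144 + ((3*(-3))/(-36) + 27/4) = -144 + (-9*(-1/36) + 27*(1/4)) = -144 + (1/4 + 27/4) = -144 + 7 = -137)
c**2 = (-137)**2 = 18769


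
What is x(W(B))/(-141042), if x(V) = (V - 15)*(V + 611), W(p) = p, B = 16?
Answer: -19/4274 ≈ -0.0044455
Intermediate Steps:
x(V) = (-15 + V)*(611 + V)
x(W(B))/(-141042) = (-9165 + 16² + 596*16)/(-141042) = (-9165 + 256 + 9536)*(-1/141042) = 627*(-1/141042) = -19/4274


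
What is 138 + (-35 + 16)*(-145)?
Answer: 2893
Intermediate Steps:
138 + (-35 + 16)*(-145) = 138 - 19*(-145) = 138 + 2755 = 2893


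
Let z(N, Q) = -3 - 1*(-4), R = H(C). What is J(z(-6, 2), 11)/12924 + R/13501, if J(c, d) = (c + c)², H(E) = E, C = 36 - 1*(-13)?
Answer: 171820/43621731 ≈ 0.0039389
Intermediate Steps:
C = 49 (C = 36 + 13 = 49)
R = 49
z(N, Q) = 1 (z(N, Q) = -3 + 4 = 1)
J(c, d) = 4*c² (J(c, d) = (2*c)² = 4*c²)
J(z(-6, 2), 11)/12924 + R/13501 = (4*1²)/12924 + 49/13501 = (4*1)*(1/12924) + 49*(1/13501) = 4*(1/12924) + 49/13501 = 1/3231 + 49/13501 = 171820/43621731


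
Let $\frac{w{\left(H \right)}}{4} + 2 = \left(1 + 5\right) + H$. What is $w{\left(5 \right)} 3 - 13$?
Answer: $95$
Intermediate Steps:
$w{\left(H \right)} = 16 + 4 H$ ($w{\left(H \right)} = -8 + 4 \left(\left(1 + 5\right) + H\right) = -8 + 4 \left(6 + H\right) = -8 + \left(24 + 4 H\right) = 16 + 4 H$)
$w{\left(5 \right)} 3 - 13 = \left(16 + 4 \cdot 5\right) 3 - 13 = \left(16 + 20\right) 3 - 13 = 36 \cdot 3 - 13 = 108 - 13 = 95$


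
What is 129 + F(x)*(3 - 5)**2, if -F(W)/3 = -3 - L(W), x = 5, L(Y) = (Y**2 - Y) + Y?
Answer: 465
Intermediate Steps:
L(Y) = Y**2
F(W) = 9 + 3*W**2 (F(W) = -3*(-3 - W**2) = 9 + 3*W**2)
129 + F(x)*(3 - 5)**2 = 129 + (9 + 3*5**2)*(3 - 5)**2 = 129 + (9 + 3*25)*(-2)**2 = 129 + (9 + 75)*4 = 129 + 84*4 = 129 + 336 = 465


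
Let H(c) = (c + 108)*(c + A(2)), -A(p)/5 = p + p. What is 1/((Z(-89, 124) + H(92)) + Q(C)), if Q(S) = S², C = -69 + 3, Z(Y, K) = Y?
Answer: 1/18667 ≈ 5.3570e-5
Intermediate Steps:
A(p) = -10*p (A(p) = -5*(p + p) = -10*p)
H(c) = (-20 + c)*(108 + c) (H(c) = (c + 108)*(c - 10*2) = (108 + c)*(c - 20) = (108 + c)*(-20 + c) = (-20 + c)*(108 + c))
C = -66
1/((Z(-89, 124) + H(92)) + Q(C)) = 1/((-89 + (-2160 + 92² + 88*92)) + (-66)²) = 1/((-89 + (-2160 + 8464 + 8096)) + 4356) = 1/((-89 + 14400) + 4356) = 1/(14311 + 4356) = 1/18667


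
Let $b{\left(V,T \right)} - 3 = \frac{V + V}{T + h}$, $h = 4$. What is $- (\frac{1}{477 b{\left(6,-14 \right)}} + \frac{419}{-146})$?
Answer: $\frac{1798037}{626778} \approx 2.8687$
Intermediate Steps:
$b{\left(V,T \right)} = 3 + \frac{2 V}{4 + T}$ ($b{\left(V,T \right)} = 3 + \frac{V + V}{T + 4} = 3 + \frac{2 V}{4 + T}$)
$- (\frac{1}{477 b{\left(6,-14 \right)}} + \frac{419}{-146}) = - (\frac{1}{477 \frac{12 + 2 \cdot 6 + 3 \left(-14\right)}{4 - 14}} + \frac{419}{-146}) = - (\frac{1}{477 \frac{12 + 12 - 42}{-10}} + 419 \left(- \frac{1}{146}\right)) = - (\frac{1}{477 \left(\left(- \frac{1}{10}\right) \left(-18\right)\right)} - \frac{419}{146}) = - (\frac{1}{477 \cdot \frac{9}{5}} - \frac{419}{146}) = - (\frac{1}{477} \cdot \frac{5}{9} - \frac{419}{146}) = - (\frac{5}{4293} - \frac{419}{146}) = \left(-1\right) \left(- \frac{1798037}{626778}\right) = \frac{1798037}{626778}$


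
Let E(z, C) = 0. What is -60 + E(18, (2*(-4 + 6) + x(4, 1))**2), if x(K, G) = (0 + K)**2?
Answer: -60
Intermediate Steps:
x(K, G) = K**2
-60 + E(18, (2*(-4 + 6) + x(4, 1))**2) = -60 + 0 = -60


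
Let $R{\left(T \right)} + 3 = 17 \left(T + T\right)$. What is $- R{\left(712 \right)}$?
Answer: $-24205$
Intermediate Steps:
$R{\left(T \right)} = -3 + 34 T$ ($R{\left(T \right)} = -3 + 17 \left(T + T\right) = -3 + 17 \cdot 2 T = -3 + 34 T$)
$- R{\left(712 \right)} = - (-3 + 34 \cdot 712) = - (-3 + 24208) = \left(-1\right) 24205 = -24205$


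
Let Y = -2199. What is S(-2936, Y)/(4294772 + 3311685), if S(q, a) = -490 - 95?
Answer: -585/7606457 ≈ -7.6908e-5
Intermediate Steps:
S(q, a) = -585
S(-2936, Y)/(4294772 + 3311685) = -585/(4294772 + 3311685) = -585/7606457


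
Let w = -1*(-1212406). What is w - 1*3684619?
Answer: -2472213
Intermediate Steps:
w = 1212406
w - 1*3684619 = 1212406 - 1*3684619 = 1212406 - 3684619 = -2472213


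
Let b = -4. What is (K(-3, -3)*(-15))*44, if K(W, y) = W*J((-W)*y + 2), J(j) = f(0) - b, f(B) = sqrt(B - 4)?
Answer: 7920 + 3960*I ≈ 7920.0 + 3960.0*I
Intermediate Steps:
f(B) = sqrt(-4 + B)
J(j) = 4 + 2*I (J(j) = sqrt(-4 + 0) - 1*(-4) = sqrt(-4) + 4 = 2*I + 4 = 4 + 2*I)
K(W, y) = W*(4 + 2*I)
(K(-3, -3)*(-15))*44 = ((2*(-3)*(2 + I))*(-15))*44 = ((-12 - 6*I)*(-15))*44 = (180 + 90*I)*44 = 7920 + 3960*I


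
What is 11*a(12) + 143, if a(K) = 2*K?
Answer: 407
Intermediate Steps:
11*a(12) + 143 = 11*(2*12) + 143 = 11*24 + 143 = 264 + 143 = 407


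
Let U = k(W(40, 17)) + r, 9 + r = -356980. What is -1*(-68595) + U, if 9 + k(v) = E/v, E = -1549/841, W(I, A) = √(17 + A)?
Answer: -288403 - 1549*√34/28594 ≈ -2.8840e+5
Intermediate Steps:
r = -356989 (r = -9 - 356980 = -356989)
E = -1549/841 (E = -1549*1/841 = -1549/841 ≈ -1.8419)
k(v) = -9 - 1549/(841*v)
U = -356998 - 1549*√34/28594 (U = (-9 - 1549/(841*√(17 + 17))) - 356989 = (-9 - 1549*√34/34/841) - 356989 = (-9 - 1549*√34/28594) - 356989 = -356998 - 1549*√34/28594 ≈ -3.5700e+5)
-1*(-68595) + U = -1*(-68595) + (-356998 - 1549*√34/28594) = 68595 + (-356998 - 1549*√34/28594) = -288403 - 1549*√34/28594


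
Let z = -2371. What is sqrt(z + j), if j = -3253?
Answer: 2*I*sqrt(1406) ≈ 74.993*I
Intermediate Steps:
sqrt(z + j) = sqrt(-2371 - 3253) = sqrt(-5624) = 2*I*sqrt(1406)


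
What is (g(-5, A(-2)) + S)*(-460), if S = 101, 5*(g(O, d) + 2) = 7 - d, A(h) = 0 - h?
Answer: -46000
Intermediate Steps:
A(h) = -h
g(O, d) = -⅗ - d/5 (g(O, d) = -2 + (7 - d)/5 = -2 + (7/5 - d/5) = -⅗ - d/5)
(g(-5, A(-2)) + S)*(-460) = ((-⅗ - (-1)*(-2)/5) + 101)*(-460) = ((-⅗ - ⅕*2) + 101)*(-460) = ((-⅗ - ⅖) + 101)*(-460) = (-1 + 101)*(-460) = 100*(-460) = -46000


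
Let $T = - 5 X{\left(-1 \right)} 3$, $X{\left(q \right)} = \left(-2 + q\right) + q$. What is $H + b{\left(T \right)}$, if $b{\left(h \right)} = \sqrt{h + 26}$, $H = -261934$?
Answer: $-261934 + \sqrt{86} \approx -2.6192 \cdot 10^{5}$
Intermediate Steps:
$X{\left(q \right)} = -2 + 2 q$
$T = 60$ ($T = - 5 \left(-2 + 2 \left(-1\right)\right) 3 = - 5 \left(-2 - 2\right) 3 = \left(-5\right) \left(-4\right) 3 = 20 \cdot 3 = 60$)
$b{\left(h \right)} = \sqrt{26 + h}$
$H + b{\left(T \right)} = -261934 + \sqrt{26 + 60} = -261934 + \sqrt{86}$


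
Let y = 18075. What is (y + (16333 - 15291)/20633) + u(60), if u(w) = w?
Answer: 374180497/20633 ≈ 18135.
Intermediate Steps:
(y + (16333 - 15291)/20633) + u(60) = (18075 + (16333 - 15291)/20633) + 60 = (18075 + 1042*(1/20633)) + 60 = (18075 + 1042/20633) + 60 = 372942517/20633 + 60 = 374180497/20633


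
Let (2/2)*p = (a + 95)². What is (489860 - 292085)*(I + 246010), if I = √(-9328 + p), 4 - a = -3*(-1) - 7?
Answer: 48654627750 + 197775*√1281 ≈ 4.8662e+10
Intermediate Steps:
a = 8 (a = 4 - (-3*(-1) - 7) = 4 - (3 - 7) = 4 - 1*(-4) = 4 + 4 = 8)
p = 10609 (p = (8 + 95)² = 103² = 10609)
I = √1281 (I = √(-9328 + 10609) = √1281 ≈ 35.791)
(489860 - 292085)*(I + 246010) = (489860 - 292085)*(√1281 + 246010) = 197775*(246010 + √1281) = 48654627750 + 197775*√1281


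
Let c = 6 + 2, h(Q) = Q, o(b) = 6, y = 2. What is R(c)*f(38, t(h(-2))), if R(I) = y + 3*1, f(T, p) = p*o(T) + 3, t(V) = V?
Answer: -45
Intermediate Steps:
f(T, p) = 3 + 6*p (f(T, p) = p*6 + 3 = 6*p + 3 = 3 + 6*p)
c = 8
R(I) = 5 (R(I) = 2 + 3*1 = 2 + 3 = 5)
R(c)*f(38, t(h(-2))) = 5*(3 + 6*(-2)) = 5*(3 - 12) = 5*(-9) = -45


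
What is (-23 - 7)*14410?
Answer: -432300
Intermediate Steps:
(-23 - 7)*14410 = -30*14410 = -432300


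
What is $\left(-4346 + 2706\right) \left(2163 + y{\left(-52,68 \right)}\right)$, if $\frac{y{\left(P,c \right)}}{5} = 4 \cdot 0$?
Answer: $-3547320$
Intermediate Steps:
$y{\left(P,c \right)} = 0$ ($y{\left(P,c \right)} = 5 \cdot 4 \cdot 0 = 5 \cdot 0 = 0$)
$\left(-4346 + 2706\right) \left(2163 + y{\left(-52,68 \right)}\right) = \left(-4346 + 2706\right) \left(2163 + 0\right) = \left(-1640\right) 2163 = -3547320$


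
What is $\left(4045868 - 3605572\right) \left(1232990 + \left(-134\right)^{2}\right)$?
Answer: $550786520016$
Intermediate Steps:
$\left(4045868 - 3605572\right) \left(1232990 + \left(-134\right)^{2}\right) = 440296 \left(1232990 + 17956\right) = 440296 \cdot 1250946 = 550786520016$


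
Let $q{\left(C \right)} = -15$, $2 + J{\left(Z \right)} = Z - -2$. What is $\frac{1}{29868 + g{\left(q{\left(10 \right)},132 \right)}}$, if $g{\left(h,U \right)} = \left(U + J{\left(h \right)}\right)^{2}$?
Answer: $\frac{1}{43557} \approx 2.2958 \cdot 10^{-5}$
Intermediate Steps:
$J{\left(Z \right)} = Z$ ($J{\left(Z \right)} = -2 + \left(Z - -2\right) = -2 + \left(Z + 2\right) = -2 + \left(2 + Z\right) = Z$)
$g{\left(h,U \right)} = \left(U + h\right)^{2}$
$\frac{1}{29868 + g{\left(q{\left(10 \right)},132 \right)}} = \frac{1}{29868 + \left(132 - 15\right)^{2}} = \frac{1}{29868 + 117^{2}} = \frac{1}{29868 + 13689} = \frac{1}{43557}$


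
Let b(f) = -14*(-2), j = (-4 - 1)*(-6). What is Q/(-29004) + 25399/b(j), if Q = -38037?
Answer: 15369534/16919 ≈ 908.42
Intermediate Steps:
j = 30 (j = -5*(-6) = 30)
b(f) = 28
Q/(-29004) + 25399/b(j) = -38037/(-29004) + 25399/28 = -38037*(-1/29004) + 25399*(1/28) = 12679/9668 + 25399/28 = 15369534/16919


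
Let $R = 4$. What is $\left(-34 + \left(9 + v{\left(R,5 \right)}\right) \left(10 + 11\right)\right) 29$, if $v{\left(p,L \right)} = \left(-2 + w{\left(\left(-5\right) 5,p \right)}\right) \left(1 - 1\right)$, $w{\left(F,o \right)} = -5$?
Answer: $4495$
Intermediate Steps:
$v{\left(p,L \right)} = 0$ ($v{\left(p,L \right)} = \left(-2 - 5\right) \left(1 - 1\right) = \left(-7\right) 0 = 0$)
$\left(-34 + \left(9 + v{\left(R,5 \right)}\right) \left(10 + 11\right)\right) 29 = \left(-34 + \left(9 + 0\right) \left(10 + 11\right)\right) 29 = \left(-34 + 9 \cdot 21\right) 29 = \left(-34 + 189\right) 29 = 155 \cdot 29 = 4495$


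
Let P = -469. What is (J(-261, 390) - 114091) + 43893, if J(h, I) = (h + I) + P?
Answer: -70538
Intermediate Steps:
J(h, I) = -469 + I + h (J(h, I) = (h + I) - 469 = (I + h) - 469 = -469 + I + h)
(J(-261, 390) - 114091) + 43893 = ((-469 + 390 - 261) - 114091) + 43893 = (-340 - 114091) + 43893 = -114431 + 43893 = -70538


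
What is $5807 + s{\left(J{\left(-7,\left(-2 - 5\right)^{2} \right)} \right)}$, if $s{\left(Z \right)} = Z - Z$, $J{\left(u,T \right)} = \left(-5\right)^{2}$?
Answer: $5807$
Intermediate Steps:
$J{\left(u,T \right)} = 25$
$s{\left(Z \right)} = 0$
$5807 + s{\left(J{\left(-7,\left(-2 - 5\right)^{2} \right)} \right)} = 5807 + 0 = 5807$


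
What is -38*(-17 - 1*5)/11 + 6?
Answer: 82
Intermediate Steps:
-38*(-17 - 1*5)/11 + 6 = -38*(-17 - 5)/11 + 6 = -(-836)/11 + 6 = -38*(-2) + 6 = 76 + 6 = 82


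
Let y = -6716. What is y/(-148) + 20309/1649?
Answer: 3520104/61013 ≈ 57.694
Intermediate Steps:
y/(-148) + 20309/1649 = -6716/(-148) + 20309/1649 = -6716*(-1/148) + 20309*(1/1649) = 1679/37 + 20309/1649 = 3520104/61013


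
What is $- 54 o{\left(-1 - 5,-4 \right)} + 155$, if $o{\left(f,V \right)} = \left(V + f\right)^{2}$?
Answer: $-5245$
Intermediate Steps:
$- 54 o{\left(-1 - 5,-4 \right)} + 155 = - 54 \left(-4 - 6\right)^{2} + 155 = - 54 \left(-10\right)^{2} + 155 = \left(-54\right) 100 + 155 = -5400 + 155 = -5245$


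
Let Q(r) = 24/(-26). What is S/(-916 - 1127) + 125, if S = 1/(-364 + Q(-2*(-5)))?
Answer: 1211499013/9691992 ≈ 125.00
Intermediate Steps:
Q(r) = -12/13 (Q(r) = 24*(-1/26) = -12/13)
S = -13/4744 (S = 1/(-364 - 12/13) = 1/(-4744/13) = -13/4744 ≈ -0.0027403)
S/(-916 - 1127) + 125 = -13/4744/(-916 - 1127) + 125 = -13/4744/(-2043) + 125 = -1/2043*(-13/4744) + 125 = 13/9691992 + 125 = 1211499013/9691992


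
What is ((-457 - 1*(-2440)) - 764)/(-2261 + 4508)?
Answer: 1219/2247 ≈ 0.54250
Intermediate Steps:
((-457 - 1*(-2440)) - 764)/(-2261 + 4508) = ((-457 + 2440) - 764)/2247 = (1983 - 764)*(1/2247) = 1219*(1/2247) = 1219/2247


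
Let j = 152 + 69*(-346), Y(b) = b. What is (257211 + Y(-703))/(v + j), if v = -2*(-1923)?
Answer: -64127/4969 ≈ -12.905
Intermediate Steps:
v = 3846
j = -23722 (j = 152 - 23874 = -23722)
(257211 + Y(-703))/(v + j) = (257211 - 703)/(3846 - 23722) = 256508/(-19876) = 256508*(-1/19876) = -64127/4969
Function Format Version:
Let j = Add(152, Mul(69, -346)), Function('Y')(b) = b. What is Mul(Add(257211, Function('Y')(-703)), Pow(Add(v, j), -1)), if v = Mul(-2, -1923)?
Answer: Rational(-64127, 4969) ≈ -12.905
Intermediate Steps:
v = 3846
j = -23722 (j = Add(152, -23874) = -23722)
Mul(Add(257211, Function('Y')(-703)), Pow(Add(v, j), -1)) = Mul(Add(257211, -703), Pow(Add(3846, -23722), -1)) = Mul(256508, Pow(-19876, -1)) = Mul(256508, Rational(-1, 19876)) = Rational(-64127, 4969)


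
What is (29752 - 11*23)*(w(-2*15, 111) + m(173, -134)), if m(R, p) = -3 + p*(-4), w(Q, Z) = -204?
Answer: 9705171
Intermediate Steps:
m(R, p) = -3 - 4*p
(29752 - 11*23)*(w(-2*15, 111) + m(173, -134)) = (29752 - 11*23)*(-204 + (-3 - 4*(-134))) = (29752 - 253)*(-204 + (-3 + 536)) = 29499*(-204 + 533) = 29499*329 = 9705171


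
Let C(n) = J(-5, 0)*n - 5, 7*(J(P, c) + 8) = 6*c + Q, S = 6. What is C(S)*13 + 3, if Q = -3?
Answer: -5036/7 ≈ -719.43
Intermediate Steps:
J(P, c) = -59/7 + 6*c/7 (J(P, c) = -8 + (6*c - 3)/7 = -8 + (-3 + 6*c)/7 = -8 + (-3/7 + 6*c/7) = -59/7 + 6*c/7)
C(n) = -5 - 59*n/7 (C(n) = (-59/7 + (6/7)*0)*n - 5 = (-59/7 + 0)*n - 5 = -59*n/7 - 5 = -5 - 59*n/7)
C(S)*13 + 3 = (-5 - 59/7*6)*13 + 3 = (-5 - 354/7)*13 + 3 = -389/7*13 + 3 = -5057/7 + 3 = -5036/7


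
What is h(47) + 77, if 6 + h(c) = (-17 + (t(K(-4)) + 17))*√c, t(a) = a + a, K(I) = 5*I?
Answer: 71 - 40*√47 ≈ -203.23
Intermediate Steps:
t(a) = 2*a
h(c) = -6 - 40*√c (h(c) = -6 + (-17 + (2*(5*(-4)) + 17))*√c = -6 + (-17 + (2*(-20) + 17))*√c = -6 + (-17 + (-40 + 17))*√c = -6 + (-17 - 23)*√c = -6 - 40*√c)
h(47) + 77 = (-6 - 40*√47) + 77 = 71 - 40*√47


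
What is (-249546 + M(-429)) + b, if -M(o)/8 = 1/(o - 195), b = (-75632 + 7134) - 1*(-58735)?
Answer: -20226101/78 ≈ -2.5931e+5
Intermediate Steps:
b = -9763 (b = -68498 + 58735 = -9763)
M(o) = -8/(-195 + o) (M(o) = -8/(o - 195) = -8/(-195 + o))
(-249546 + M(-429)) + b = (-249546 - 8/(-195 - 429)) - 9763 = (-249546 - 8/(-624)) - 9763 = (-249546 - 8*(-1/624)) - 9763 = (-249546 + 1/78) - 9763 = -19464587/78 - 9763 = -20226101/78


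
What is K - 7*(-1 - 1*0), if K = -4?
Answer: 3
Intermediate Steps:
K - 7*(-1 - 1*0) = -4 - 7*(-1 - 1*0) = -4 - 7*(-1 + 0) = -4 - 7*(-1) = -4 + 7 = 3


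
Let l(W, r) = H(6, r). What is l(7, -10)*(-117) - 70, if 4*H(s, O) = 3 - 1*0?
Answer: -631/4 ≈ -157.75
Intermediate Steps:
H(s, O) = ¾ (H(s, O) = (3 - 1*0)/4 = (3 + 0)/4 = (¼)*3 = ¾)
l(W, r) = ¾
l(7, -10)*(-117) - 70 = (¾)*(-117) - 70 = -351/4 - 70 = -631/4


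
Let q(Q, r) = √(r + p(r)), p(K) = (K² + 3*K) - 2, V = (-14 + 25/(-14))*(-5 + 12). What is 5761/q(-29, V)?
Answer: 11522*√47065/47065 ≈ 53.110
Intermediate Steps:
V = -221/2 (V = (-14 + 25*(-1/14))*7 = (-14 - 25/14)*7 = -221/14*7 = -221/2 ≈ -110.50)
p(K) = -2 + K² + 3*K
q(Q, r) = √(-2 + r² + 4*r) (q(Q, r) = √(r + (-2 + r² + 3*r)) = √(-2 + r² + 4*r))
5761/q(-29, V) = 5761/(√(-2 + (-221/2)² + 4*(-221/2))) = 5761/(√(-2 + 48841/4 - 442)) = 5761/(√(47065/4)) = 5761/((√47065/2)) = 5761*(2*√47065/47065) = 11522*√47065/47065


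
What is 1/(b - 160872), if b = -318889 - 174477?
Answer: -1/654238 ≈ -1.5285e-6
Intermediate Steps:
b = -493366
1/(b - 160872) = 1/(-493366 - 160872) = 1/(-654238) = -1/654238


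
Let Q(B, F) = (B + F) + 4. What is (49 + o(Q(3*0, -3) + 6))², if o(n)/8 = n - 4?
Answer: 5329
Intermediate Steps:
Q(B, F) = 4 + B + F
o(n) = -32 + 8*n (o(n) = 8*(n - 4) = 8*(-4 + n) = -32 + 8*n)
(49 + o(Q(3*0, -3) + 6))² = (49 + (-32 + 8*((4 + 3*0 - 3) + 6)))² = (49 + (-32 + 8*((4 + 0 - 3) + 6)))² = (49 + (-32 + 8*(1 + 6)))² = (49 + (-32 + 8*7))² = (49 + (-32 + 56))² = (49 + 24)² = 73² = 5329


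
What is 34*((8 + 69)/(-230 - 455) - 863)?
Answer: -20101888/685 ≈ -29346.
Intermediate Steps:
34*((8 + 69)/(-230 - 455) - 863) = 34*(77/(-685) - 863) = 34*(77*(-1/685) - 863) = 34*(-77/685 - 863) = 34*(-591232/685) = -20101888/685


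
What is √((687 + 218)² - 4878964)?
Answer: I*√4059939 ≈ 2014.9*I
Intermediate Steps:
√((687 + 218)² - 4878964) = √(905² - 4878964) = √(819025 - 4878964) = √(-4059939) = I*√4059939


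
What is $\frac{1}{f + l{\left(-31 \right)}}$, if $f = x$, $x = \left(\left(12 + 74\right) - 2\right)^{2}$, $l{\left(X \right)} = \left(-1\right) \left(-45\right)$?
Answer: $\frac{1}{7101} \approx 0.00014083$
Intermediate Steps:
$l{\left(X \right)} = 45$
$x = 7056$ ($x = \left(86 - 2\right)^{2} = 84^{2} = 7056$)
$f = 7056$
$\frac{1}{f + l{\left(-31 \right)}} = \frac{1}{7056 + 45} = \frac{1}{7101}$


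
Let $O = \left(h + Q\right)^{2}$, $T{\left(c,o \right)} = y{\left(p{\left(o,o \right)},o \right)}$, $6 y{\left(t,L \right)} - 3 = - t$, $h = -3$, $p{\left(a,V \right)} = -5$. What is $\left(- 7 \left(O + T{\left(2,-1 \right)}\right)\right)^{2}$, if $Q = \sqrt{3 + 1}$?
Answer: $\frac{2401}{9} \approx 266.78$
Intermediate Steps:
$Q = 2$ ($Q = \sqrt{4} = 2$)
$y{\left(t,L \right)} = \frac{1}{2} - \frac{t}{6}$ ($y{\left(t,L \right)} = \frac{1}{2} + \frac{\left(-1\right) t}{6} = \frac{1}{2} - \frac{t}{6}$)
$T{\left(c,o \right)} = \frac{4}{3}$ ($T{\left(c,o \right)} = \frac{1}{2} - - \frac{5}{6} = \frac{1}{2} + \frac{5}{6} = \frac{4}{3}$)
$O = 1$ ($O = \left(-3 + 2\right)^{2} = \left(-1\right)^{2} = 1$)
$\left(- 7 \left(O + T{\left(2,-1 \right)}\right)\right)^{2} = \left(- 7 \left(1 + \frac{4}{3}\right)\right)^{2} = \left(\left(-7\right) \frac{7}{3}\right)^{2} = \left(- \frac{49}{3}\right)^{2} = \frac{2401}{9}$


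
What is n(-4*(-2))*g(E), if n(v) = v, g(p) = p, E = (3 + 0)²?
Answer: 72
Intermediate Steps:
E = 9 (E = 3² = 9)
n(-4*(-2))*g(E) = -4*(-2)*9 = 8*9 = 72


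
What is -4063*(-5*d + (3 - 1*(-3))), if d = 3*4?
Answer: 219402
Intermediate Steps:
d = 12
-4063*(-5*d + (3 - 1*(-3))) = -4063*(-5*12 + (3 - 1*(-3))) = -4063*(-60 + (3 + 3)) = -4063*(-60 + 6) = -4063*(-54) = 219402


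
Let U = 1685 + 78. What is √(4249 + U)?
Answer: 6*√167 ≈ 77.537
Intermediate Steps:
U = 1763
√(4249 + U) = √(4249 + 1763) = √6012 = 6*√167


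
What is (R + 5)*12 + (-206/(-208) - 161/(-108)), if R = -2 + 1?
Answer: 141751/2808 ≈ 50.481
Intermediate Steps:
R = -1
(R + 5)*12 + (-206/(-208) - 161/(-108)) = (-1 + 5)*12 + (-206/(-208) - 161/(-108)) = 4*12 + (-206*(-1/208) - 161*(-1/108)) = 48 + (103/104 + 161/108) = 48 + 6967/2808 = 141751/2808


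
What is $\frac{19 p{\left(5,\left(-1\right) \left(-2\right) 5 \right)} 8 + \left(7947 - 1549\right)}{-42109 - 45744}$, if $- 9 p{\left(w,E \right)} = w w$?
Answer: $- \frac{53782}{790677} \approx -0.06802$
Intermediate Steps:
$p{\left(w,E \right)} = - \frac{w^{2}}{9}$ ($p{\left(w,E \right)} = - \frac{w w}{9} = - \frac{w^{2}}{9}$)
$\frac{19 p{\left(5,\left(-1\right) \left(-2\right) 5 \right)} 8 + \left(7947 - 1549\right)}{-42109 - 45744} = \frac{19 \left(- \frac{5^{2}}{9}\right) 8 + \left(7947 - 1549\right)}{-42109 - 45744} = \frac{19 \left(\left(- \frac{1}{9}\right) 25\right) 8 + \left(7947 - 1549\right)}{-87853} = \left(19 \left(- \frac{25}{9}\right) 8 + 6398\right) \left(- \frac{1}{87853}\right) = \left(\left(- \frac{475}{9}\right) 8 + 6398\right) \left(- \frac{1}{87853}\right) = \left(- \frac{3800}{9} + 6398\right) \left(- \frac{1}{87853}\right) = \frac{53782}{9} \left(- \frac{1}{87853}\right) = - \frac{53782}{790677}$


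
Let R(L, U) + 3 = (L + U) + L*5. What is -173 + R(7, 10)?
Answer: -124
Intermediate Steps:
R(L, U) = -3 + U + 6*L (R(L, U) = -3 + ((L + U) + L*5) = -3 + ((L + U) + 5*L) = -3 + (U + 6*L) = -3 + U + 6*L)
-173 + R(7, 10) = -173 + (-3 + 10 + 6*7) = -173 + (-3 + 10 + 42) = -173 + 49 = -124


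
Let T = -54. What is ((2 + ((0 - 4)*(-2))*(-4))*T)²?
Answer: 2624400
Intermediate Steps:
((2 + ((0 - 4)*(-2))*(-4))*T)² = ((2 + ((0 - 4)*(-2))*(-4))*(-54))² = ((2 - 4*(-2)*(-4))*(-54))² = ((2 + 8*(-4))*(-54))² = ((2 - 32)*(-54))² = (-30*(-54))² = 1620² = 2624400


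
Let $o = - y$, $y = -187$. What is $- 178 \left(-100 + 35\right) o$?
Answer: $2163590$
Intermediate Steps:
$o = 187$ ($o = \left(-1\right) \left(-187\right) = 187$)
$- 178 \left(-100 + 35\right) o = - 178 \left(-100 + 35\right) 187 = \left(-178\right) \left(-65\right) 187 = 11570 \cdot 187 = 2163590$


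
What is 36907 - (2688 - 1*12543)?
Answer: 46762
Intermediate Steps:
36907 - (2688 - 1*12543) = 36907 - (2688 - 12543) = 36907 - 1*(-9855) = 36907 + 9855 = 46762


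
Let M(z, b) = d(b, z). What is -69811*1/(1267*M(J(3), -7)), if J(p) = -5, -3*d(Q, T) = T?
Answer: -29919/905 ≈ -33.060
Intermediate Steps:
d(Q, T) = -T/3
M(z, b) = -z/3
-69811*1/(1267*M(J(3), -7)) = -69811/(1267*(-⅓*(-5))) = -69811/(1267*(5/3)) = -69811/6335/3 = -69811*3/6335 = -29919/905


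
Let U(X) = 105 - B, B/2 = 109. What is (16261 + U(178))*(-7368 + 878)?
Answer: -104800520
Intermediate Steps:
B = 218 (B = 2*109 = 218)
U(X) = -113 (U(X) = 105 - 1*218 = 105 - 218 = -113)
(16261 + U(178))*(-7368 + 878) = (16261 - 113)*(-7368 + 878) = 16148*(-6490) = -104800520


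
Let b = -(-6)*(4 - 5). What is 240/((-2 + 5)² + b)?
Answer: 80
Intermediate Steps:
b = -6 (b = -(-6)*(-1) = -1*6 = -6)
240/((-2 + 5)² + b) = 240/((-2 + 5)² - 6) = 240/(3² - 6) = 240/(9 - 6) = 240/3 = (⅓)*240 = 80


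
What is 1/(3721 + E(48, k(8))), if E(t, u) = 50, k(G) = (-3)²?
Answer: 1/3771 ≈ 0.00026518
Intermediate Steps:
k(G) = 9
1/(3721 + E(48, k(8))) = 1/(3721 + 50) = 1/3771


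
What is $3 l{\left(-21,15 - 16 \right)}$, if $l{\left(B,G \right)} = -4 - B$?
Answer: $51$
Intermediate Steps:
$3 l{\left(-21,15 - 16 \right)} = 3 \left(-4 - -21\right) = 3 \left(-4 + 21\right) = 3 \cdot 17 = 51$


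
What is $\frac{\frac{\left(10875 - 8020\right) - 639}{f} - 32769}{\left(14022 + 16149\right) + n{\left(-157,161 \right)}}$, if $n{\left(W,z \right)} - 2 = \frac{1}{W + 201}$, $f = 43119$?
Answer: $- \frac{62170428980}{57245344947} \approx -1.086$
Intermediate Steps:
$n{\left(W,z \right)} = 2 + \frac{1}{201 + W}$ ($n{\left(W,z \right)} = 2 + \frac{1}{W + 201} = 2 + \frac{1}{201 + W}$)
$\frac{\frac{\left(10875 - 8020\right) - 639}{f} - 32769}{\left(14022 + 16149\right) + n{\left(-157,161 \right)}} = \frac{\frac{\left(10875 - 8020\right) - 639}{43119} - 32769}{\left(14022 + 16149\right) + \frac{403 + 2 \left(-157\right)}{201 - 157}} = \frac{\left(2855 - 639\right) \frac{1}{43119} - 32769}{30171 + \frac{403 - 314}{44}} = \frac{2216 \cdot \frac{1}{43119} - 32769}{30171 + \frac{1}{44} \cdot 89} = \frac{\frac{2216}{43119} - 32769}{30171 + \frac{89}{44}} = - \frac{1412964295}{43119 \cdot \frac{1327613}{44}} = \left(- \frac{1412964295}{43119}\right) \frac{44}{1327613} = - \frac{62170428980}{57245344947}$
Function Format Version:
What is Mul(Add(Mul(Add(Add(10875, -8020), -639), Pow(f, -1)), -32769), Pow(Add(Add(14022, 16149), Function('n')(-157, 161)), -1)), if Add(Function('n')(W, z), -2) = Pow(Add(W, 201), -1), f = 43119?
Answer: Rational(-62170428980, 57245344947) ≈ -1.0860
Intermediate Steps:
Function('n')(W, z) = Add(2, Pow(Add(201, W), -1)) (Function('n')(W, z) = Add(2, Pow(Add(W, 201), -1)) = Add(2, Pow(Add(201, W), -1)))
Mul(Add(Mul(Add(Add(10875, -8020), -639), Pow(f, -1)), -32769), Pow(Add(Add(14022, 16149), Function('n')(-157, 161)), -1)) = Mul(Add(Mul(Add(Add(10875, -8020), -639), Pow(43119, -1)), -32769), Pow(Add(Add(14022, 16149), Mul(Pow(Add(201, -157), -1), Add(403, Mul(2, -157)))), -1)) = Mul(Add(Mul(Add(2855, -639), Rational(1, 43119)), -32769), Pow(Add(30171, Mul(Pow(44, -1), Add(403, -314))), -1)) = Mul(Add(Mul(2216, Rational(1, 43119)), -32769), Pow(Add(30171, Mul(Rational(1, 44), 89)), -1)) = Mul(Add(Rational(2216, 43119), -32769), Pow(Add(30171, Rational(89, 44)), -1)) = Mul(Rational(-1412964295, 43119), Pow(Rational(1327613, 44), -1)) = Mul(Rational(-1412964295, 43119), Rational(44, 1327613)) = Rational(-62170428980, 57245344947)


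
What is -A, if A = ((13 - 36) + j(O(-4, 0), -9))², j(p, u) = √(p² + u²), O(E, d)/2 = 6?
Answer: -64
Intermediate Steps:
O(E, d) = 12 (O(E, d) = 2*6 = 12)
A = 64 (A = ((13 - 36) + √(12² + (-9)²))² = (-23 + √(144 + 81))² = (-23 + √225)² = (-23 + 15)² = (-8)² = 64)
-A = -1*64 = -64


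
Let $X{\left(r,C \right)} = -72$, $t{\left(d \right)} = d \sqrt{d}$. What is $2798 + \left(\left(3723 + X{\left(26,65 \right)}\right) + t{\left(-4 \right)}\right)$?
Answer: $6449 - 8 i \approx 6449.0 - 8.0 i$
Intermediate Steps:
$t{\left(d \right)} = d^{\frac{3}{2}}$
$2798 + \left(\left(3723 + X{\left(26,65 \right)}\right) + t{\left(-4 \right)}\right) = 2798 + \left(\left(3723 - 72\right) + \left(-4\right)^{\frac{3}{2}}\right) = 2798 + \left(3651 - 8 i\right) = 6449 - 8 i$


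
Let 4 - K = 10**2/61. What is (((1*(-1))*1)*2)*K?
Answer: -288/61 ≈ -4.7213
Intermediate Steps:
K = 144/61 (K = 4 - 10**2/61 = 4 - 100/61 = 144/61 ≈ 2.3607)
(((1*(-1))*1)*2)*K = (((1*(-1))*1)*2)*(144/61) = (-1*1*2)*(144/61) = -1*2*(144/61) = -2*144/61 = -288/61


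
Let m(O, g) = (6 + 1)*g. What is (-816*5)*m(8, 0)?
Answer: 0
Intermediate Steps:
m(O, g) = 7*g
(-816*5)*m(8, 0) = (-816*5)*(7*0) = -68*60*0 = -4080*0 = 0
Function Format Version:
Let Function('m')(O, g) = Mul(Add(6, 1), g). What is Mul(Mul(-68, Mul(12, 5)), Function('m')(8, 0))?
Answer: 0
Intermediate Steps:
Function('m')(O, g) = Mul(7, g)
Mul(Mul(-68, Mul(12, 5)), Function('m')(8, 0)) = Mul(Mul(-68, Mul(12, 5)), Mul(7, 0)) = Mul(Mul(-68, 60), 0) = Mul(-4080, 0) = 0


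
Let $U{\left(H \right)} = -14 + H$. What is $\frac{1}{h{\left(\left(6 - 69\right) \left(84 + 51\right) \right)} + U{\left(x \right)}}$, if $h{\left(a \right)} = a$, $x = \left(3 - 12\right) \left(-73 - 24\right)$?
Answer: $- \frac{1}{7646} \approx -0.00013079$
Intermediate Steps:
$x = 873$ ($x = \left(-9\right) \left(-97\right) = 873$)
$\frac{1}{h{\left(\left(6 - 69\right) \left(84 + 51\right) \right)} + U{\left(x \right)}} = \frac{1}{\left(6 - 69\right) \left(84 + 51\right) + \left(-14 + 873\right)} = \frac{1}{\left(-63\right) 135 + 859} = \frac{1}{-8505 + 859} = \frac{1}{-7646} = - \frac{1}{7646}$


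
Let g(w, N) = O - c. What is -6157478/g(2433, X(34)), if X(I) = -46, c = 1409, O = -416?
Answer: 6157478/1825 ≈ 3374.0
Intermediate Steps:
g(w, N) = -1825 (g(w, N) = -416 - 1*1409 = -416 - 1409 = -1825)
-6157478/g(2433, X(34)) = -6157478/(-1825) = -6157478*(-1/1825) = 6157478/1825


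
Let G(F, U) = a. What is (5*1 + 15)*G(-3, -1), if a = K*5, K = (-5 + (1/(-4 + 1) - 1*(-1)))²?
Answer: 16900/9 ≈ 1877.8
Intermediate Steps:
K = 169/9 (K = (-5 + (1/(-3) + 1))² = (-5 + (-⅓ + 1))² = (-5 + ⅔)² = (-13/3)² = 169/9 ≈ 18.778)
a = 845/9 (a = (169/9)*5 = 845/9 ≈ 93.889)
G(F, U) = 845/9
(5*1 + 15)*G(-3, -1) = (5*1 + 15)*(845/9) = (5 + 15)*(845/9) = 20*(845/9) = 16900/9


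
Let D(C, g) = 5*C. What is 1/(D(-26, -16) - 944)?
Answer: -1/1074 ≈ -0.00093110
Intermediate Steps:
1/(D(-26, -16) - 944) = 1/(5*(-26) - 944) = 1/(-130 - 944) = 1/(-1074) = -1/1074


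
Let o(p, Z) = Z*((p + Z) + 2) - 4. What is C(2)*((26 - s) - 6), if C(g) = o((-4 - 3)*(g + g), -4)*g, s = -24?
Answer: 10208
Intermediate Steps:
o(p, Z) = -4 + Z*(2 + Z + p) (o(p, Z) = Z*((Z + p) + 2) - 4 = Z*(2 + Z + p) - 4 = -4 + Z*(2 + Z + p))
C(g) = g*(4 + 56*g) (C(g) = (-4 + (-4)² + 2*(-4) - 4*(-4 - 3)*(g + g))*g = (-4 + 16 - 8 - (-28)*2*g)*g = (-4 + 16 - 8 - (-56)*g)*g = (-4 + 16 - 8 + 56*g)*g = (4 + 56*g)*g = g*(4 + 56*g))
C(2)*((26 - s) - 6) = (4*2*(1 + 14*2))*((26 - 1*(-24)) - 6) = (4*2*(1 + 28))*((26 + 24) - 6) = (4*2*29)*(50 - 6) = 232*44 = 10208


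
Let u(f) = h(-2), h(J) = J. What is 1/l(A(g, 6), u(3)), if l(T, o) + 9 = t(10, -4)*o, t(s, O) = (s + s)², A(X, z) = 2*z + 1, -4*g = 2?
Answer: -1/809 ≈ -0.0012361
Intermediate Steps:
g = -½ (g = -¼*2 = -½ ≈ -0.50000)
A(X, z) = 1 + 2*z
u(f) = -2
t(s, O) = 4*s² (t(s, O) = (2*s)² = 4*s²)
l(T, o) = -9 + 400*o (l(T, o) = -9 + (4*10²)*o = -9 + (4*100)*o = -9 + 400*o)
1/l(A(g, 6), u(3)) = 1/(-9 + 400*(-2)) = 1/(-9 - 800) = 1/(-809) = -1/809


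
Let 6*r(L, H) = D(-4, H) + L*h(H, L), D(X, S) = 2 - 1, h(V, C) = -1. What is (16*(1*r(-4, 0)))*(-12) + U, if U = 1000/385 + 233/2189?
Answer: -2410249/15323 ≈ -157.30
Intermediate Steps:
D(X, S) = 1
U = 41431/15323 (U = 1000*(1/385) + 233*(1/2189) = 200/77 + 233/2189 = 41431/15323 ≈ 2.7038)
r(L, H) = ⅙ - L/6 (r(L, H) = (1 + L*(-1))/6 = (1 - L)/6 = ⅙ - L/6)
(16*(1*r(-4, 0)))*(-12) + U = (16*(1*(⅙ - ⅙*(-4))))*(-12) + 41431/15323 = (16*(1*(⅙ + ⅔)))*(-12) + 41431/15323 = (16*(1*(⅚)))*(-12) + 41431/15323 = (16*(⅚))*(-12) + 41431/15323 = (40/3)*(-12) + 41431/15323 = -160 + 41431/15323 = -2410249/15323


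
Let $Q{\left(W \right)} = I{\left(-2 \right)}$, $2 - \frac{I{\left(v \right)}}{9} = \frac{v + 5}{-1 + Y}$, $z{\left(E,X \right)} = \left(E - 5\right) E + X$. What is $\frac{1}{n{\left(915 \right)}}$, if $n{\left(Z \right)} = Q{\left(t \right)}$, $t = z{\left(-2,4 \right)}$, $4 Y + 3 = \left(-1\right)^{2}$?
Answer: $\frac{1}{36} \approx 0.027778$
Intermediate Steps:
$Y = - \frac{1}{2}$ ($Y = - \frac{3}{4} + \frac{\left(-1\right)^{2}}{4} = - \frac{3}{4} + \frac{1}{4} \cdot 1 = - \frac{3}{4} + \frac{1}{4} = - \frac{1}{2} \approx -0.5$)
$z{\left(E,X \right)} = X + E \left(-5 + E\right)$ ($z{\left(E,X \right)} = \left(-5 + E\right) E + X = E \left(-5 + E\right) + X = X + E \left(-5 + E\right)$)
$I{\left(v \right)} = 48 + 6 v$ ($I{\left(v \right)} = 18 - 9 \frac{v + 5}{-1 - \frac{1}{2}} = 18 - 9 \frac{5 + v}{- \frac{3}{2}} = 18 - 9 \left(5 + v\right) \left(- \frac{2}{3}\right) = 18 - 9 \left(- \frac{10}{3} - \frac{2 v}{3}\right) = 18 + \left(30 + 6 v\right) = 48 + 6 v$)
$t = 18$ ($t = 4 + \left(-2\right)^{2} - -10 = 4 + 4 + 10 = 18$)
$Q{\left(W \right)} = 36$ ($Q{\left(W \right)} = 48 + 6 \left(-2\right) = 48 - 12 = 36$)
$n{\left(Z \right)} = 36$
$\frac{1}{n{\left(915 \right)}} = \frac{1}{36}$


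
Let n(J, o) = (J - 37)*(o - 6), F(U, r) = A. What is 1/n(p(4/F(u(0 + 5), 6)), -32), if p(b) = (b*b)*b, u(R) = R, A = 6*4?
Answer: 108/151829 ≈ 0.00071133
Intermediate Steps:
A = 24
F(U, r) = 24
p(b) = b³ (p(b) = b²*b = b³)
n(J, o) = (-37 + J)*(-6 + o)
1/n(p(4/F(u(0 + 5), 6)), -32) = 1/(222 - 37*(-32) - 6*(4/24)³ + (4/24)³*(-32)) = 1/(222 + 1184 - 6*(4*(1/24))³ + (4*(1/24))³*(-32)) = 1/(222 + 1184 - 6*(⅙)³ + (⅙)³*(-32)) = 1/(222 + 1184 - 6*1/216 + (1/216)*(-32)) = 1/(222 + 1184 - 1/36 - 4/27) = 1/(151829/108) = 108/151829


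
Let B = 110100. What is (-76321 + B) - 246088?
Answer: -212309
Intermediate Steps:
(-76321 + B) - 246088 = (-76321 + 110100) - 246088 = 33779 - 246088 = -212309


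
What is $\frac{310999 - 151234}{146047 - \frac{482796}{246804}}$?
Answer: $\frac{3285886755}{3003708416} \approx 1.0939$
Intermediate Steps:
$\frac{310999 - 151234}{146047 - \frac{482796}{246804}} = \frac{159765}{146047 - \frac{40233}{20567}} = \frac{159765}{\frac{3003708416}{20567}} = 159765 \cdot \frac{20567}{3003708416} = \frac{3285886755}{3003708416}$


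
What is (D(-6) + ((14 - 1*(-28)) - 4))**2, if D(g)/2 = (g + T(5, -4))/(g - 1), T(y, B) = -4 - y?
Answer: 87616/49 ≈ 1788.1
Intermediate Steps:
D(g) = 2*(-9 + g)/(-1 + g) (D(g) = 2*((g + (-4 - 1*5))/(g - 1)) = 2*((g + (-4 - 5))/(-1 + g)) = 2*((g - 9)/(-1 + g)) = 2*((-9 + g)/(-1 + g)) = 2*(-9 + g)/(-1 + g))
(D(-6) + ((14 - 1*(-28)) - 4))**2 = (2*(-9 - 6)/(-1 - 6) + ((14 - 1*(-28)) - 4))**2 = (2*(-15)/(-7) + ((14 + 28) - 4))**2 = (2*(-1/7)*(-15) + (42 - 4))**2 = (30/7 + 38)**2 = (296/7)**2 = 87616/49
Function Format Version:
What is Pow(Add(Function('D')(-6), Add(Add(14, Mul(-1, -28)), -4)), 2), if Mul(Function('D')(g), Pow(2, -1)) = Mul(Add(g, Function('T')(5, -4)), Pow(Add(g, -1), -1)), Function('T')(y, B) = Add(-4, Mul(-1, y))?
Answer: Rational(87616, 49) ≈ 1788.1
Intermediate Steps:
Function('D')(g) = Mul(2, Pow(Add(-1, g), -1), Add(-9, g)) (Function('D')(g) = Mul(2, Mul(Add(g, Add(-4, Mul(-1, 5))), Pow(Add(g, -1), -1))) = Mul(2, Mul(Add(g, Add(-4, -5)), Pow(Add(-1, g), -1))) = Mul(2, Mul(Add(g, -9), Pow(Add(-1, g), -1))) = Mul(2, Mul(Add(-9, g), Pow(Add(-1, g), -1))) = Mul(2, Mul(Pow(Add(-1, g), -1), Add(-9, g))) = Mul(2, Pow(Add(-1, g), -1), Add(-9, g)))
Pow(Add(Function('D')(-6), Add(Add(14, Mul(-1, -28)), -4)), 2) = Pow(Add(Mul(2, Pow(Add(-1, -6), -1), Add(-9, -6)), Add(Add(14, Mul(-1, -28)), -4)), 2) = Pow(Add(Mul(2, Pow(-7, -1), -15), Add(Add(14, 28), -4)), 2) = Pow(Add(Mul(2, Rational(-1, 7), -15), Add(42, -4)), 2) = Pow(Add(Rational(30, 7), 38), 2) = Pow(Rational(296, 7), 2) = Rational(87616, 49)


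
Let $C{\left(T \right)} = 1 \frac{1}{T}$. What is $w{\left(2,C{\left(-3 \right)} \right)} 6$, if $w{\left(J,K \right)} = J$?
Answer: $12$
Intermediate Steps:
$C{\left(T \right)} = \frac{1}{T}$
$w{\left(2,C{\left(-3 \right)} \right)} 6 = 2 \cdot 6 = 12$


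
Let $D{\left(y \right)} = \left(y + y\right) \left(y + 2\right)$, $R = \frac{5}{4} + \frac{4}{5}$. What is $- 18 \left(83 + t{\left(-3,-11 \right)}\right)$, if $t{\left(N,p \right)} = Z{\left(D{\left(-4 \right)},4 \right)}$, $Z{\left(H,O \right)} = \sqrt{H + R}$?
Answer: $-1494 - \frac{171 \sqrt{5}}{5} \approx -1570.5$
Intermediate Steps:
$R = \frac{41}{20}$ ($R = 5 \cdot \frac{1}{4} + 4 \cdot \frac{1}{5} = \frac{5}{4} + \frac{4}{5} = \frac{41}{20} \approx 2.05$)
$D{\left(y \right)} = 2 y \left(2 + y\right)$
$Z{\left(H,O \right)} = \sqrt{\frac{41}{20} + H}$ ($Z{\left(H,O \right)} = \sqrt{H + \frac{41}{20}} = \sqrt{\frac{41}{20} + H}$)
$t{\left(N,p \right)} = \frac{19 \sqrt{5}}{10}$ ($t{\left(N,p \right)} = \frac{\sqrt{205 + 100 \cdot 2 \left(-4\right) \left(2 - 4\right)}}{10} = \frac{\sqrt{205 + 100 \cdot 2 \left(-4\right) \left(-2\right)}}{10} = \frac{\sqrt{205 + 100 \cdot 16}}{10} = \frac{\sqrt{205 + 1600}}{10} = \frac{\sqrt{1805}}{10} = \frac{19 \sqrt{5}}{10}$)
$- 18 \left(83 + t{\left(-3,-11 \right)}\right) = - 18 \left(83 + \frac{19 \sqrt{5}}{10}\right) = -1494 - \frac{171 \sqrt{5}}{5}$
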